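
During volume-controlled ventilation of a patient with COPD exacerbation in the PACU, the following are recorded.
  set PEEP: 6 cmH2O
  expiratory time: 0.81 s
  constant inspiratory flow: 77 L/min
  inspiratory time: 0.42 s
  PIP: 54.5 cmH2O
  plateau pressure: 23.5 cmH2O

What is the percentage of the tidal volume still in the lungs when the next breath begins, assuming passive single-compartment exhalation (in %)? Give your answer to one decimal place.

Flow: 77 L/min ÷ 60 = 1.2833 L/s.
Vt = flow × Ti = 1.2833 L/s × 0.42 s × 1000 mL/L = 538.99 mL.
R = (PIP − Pplat)/V̇ = (54.5 − 23.5) / 1.2833 = 31.0/1.2833 = 24.156 cmH2O·s/L.
C = Vt/(Pplat − PEEP) = 538.99 / (23.5 − 6) = 538.99/17.5 = 30.799 mL/cmH2O.
τ = R × C = 24.156 × 0.0308 L/cmH2O = 0.744 s.
Fraction remaining at end-expiration = e^(−Te/τ) = e^(−0.81/0.744) = 0.3367 → 33.67%.

33.7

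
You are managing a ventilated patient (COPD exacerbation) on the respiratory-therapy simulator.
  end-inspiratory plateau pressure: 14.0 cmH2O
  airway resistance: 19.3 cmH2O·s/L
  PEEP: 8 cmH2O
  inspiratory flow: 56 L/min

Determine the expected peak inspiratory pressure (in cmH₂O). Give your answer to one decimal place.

32.0

Flow: 56 L/min ÷ 60 = 0.9333 L/s.
PIP = Pplat + Raw × flow = 14.0 + 19.3 × 0.9333 = 14.0 + 18.013 = 32.013 cmH2O.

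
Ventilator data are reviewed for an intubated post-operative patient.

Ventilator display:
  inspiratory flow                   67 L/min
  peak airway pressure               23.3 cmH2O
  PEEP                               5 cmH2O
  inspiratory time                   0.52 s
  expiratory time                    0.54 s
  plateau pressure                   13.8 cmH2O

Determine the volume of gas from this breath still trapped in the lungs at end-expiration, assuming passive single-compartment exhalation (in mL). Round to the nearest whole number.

222

Flow: 67 L/min ÷ 60 = 1.1167 L/s.
Vt = flow × Ti = 1.1167 L/s × 0.52 s × 1000 mL/L = 580.68 mL.
R = (PIP − Pplat)/V̇ = (23.3 − 13.8) / 1.1167 = 9.5/1.1167 = 8.507 cmH2O·s/L.
C = Vt/(Pplat − PEEP) = 580.68 / (13.8 − 5) = 580.68/8.8 = 65.986 mL/cmH2O.
τ = R × C = 8.507 × 0.06599 L/cmH2O = 0.5614 s.
Fraction remaining = e^(−Te/τ) = e^(−0.54/0.5614) = 0.3822.
Trapped volume = 580.68 × 0.3822 = 221.94 mL.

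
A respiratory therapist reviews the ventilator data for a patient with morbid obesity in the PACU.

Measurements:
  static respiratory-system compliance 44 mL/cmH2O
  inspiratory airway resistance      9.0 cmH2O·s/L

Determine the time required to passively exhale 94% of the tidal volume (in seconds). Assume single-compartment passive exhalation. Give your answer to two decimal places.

τ = R × C = 9.0 × 44 mL/cmH2O = 9.0 × 0.044 L/cmH2O = 0.396 s.
Exhaled fraction f = 1 − e^(−t/τ) → t = −τ·ln(1 − f) = −0.396·ln(0.06) = 1.114 s.

1.11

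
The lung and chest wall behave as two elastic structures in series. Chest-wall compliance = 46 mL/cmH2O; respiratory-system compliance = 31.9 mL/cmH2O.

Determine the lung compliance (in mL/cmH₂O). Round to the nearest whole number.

104

1/CL = 1/Crs − 1/Ccw.
1/CL = 1/31.9 − 1/46 = 0.009609.
CL = 104.07 mL/cmH2O.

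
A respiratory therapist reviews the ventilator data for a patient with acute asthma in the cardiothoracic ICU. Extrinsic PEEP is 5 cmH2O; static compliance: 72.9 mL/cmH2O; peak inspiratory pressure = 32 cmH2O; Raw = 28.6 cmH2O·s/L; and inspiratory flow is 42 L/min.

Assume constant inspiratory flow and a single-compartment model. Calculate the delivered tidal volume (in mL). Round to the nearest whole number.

509

Flow: 42 L/min ÷ 60 = 0.7 L/s.
Equation of motion (constant flow): PIP = Vt/C + R·V̇ + PEEP.
Vt/C = PIP − R·V̇ − PEEP = 32 − 20.02 − 5 = 6.98 cmH2O.
Vt = C × 6.98 = 72.9 × 6.98 = 508.84 mL.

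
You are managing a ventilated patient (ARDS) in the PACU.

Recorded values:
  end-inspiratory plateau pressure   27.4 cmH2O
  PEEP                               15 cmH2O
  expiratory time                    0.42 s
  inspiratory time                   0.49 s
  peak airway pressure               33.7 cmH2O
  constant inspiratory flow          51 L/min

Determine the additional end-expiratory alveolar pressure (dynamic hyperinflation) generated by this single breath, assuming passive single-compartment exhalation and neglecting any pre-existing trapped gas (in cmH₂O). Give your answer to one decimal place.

2.3

Flow: 51 L/min ÷ 60 = 0.85 L/s.
Vt = flow × Ti = 0.85 L/s × 0.49 s × 1000 mL/L = 416.5 mL.
R = (PIP − Pplat)/V̇ = (33.7 − 27.4) / 0.85 = 6.3/0.85 = 7.412 cmH2O·s/L.
C = Vt/(Pplat − PEEP) = 416.5 / (27.4 − 15) = 416.5/12.4 = 33.589 mL/cmH2O.
τ = R × C = 7.412 × 0.03359 L/cmH2O = 0.249 s.
Fraction remaining = e^(−Te/τ) = e^(−0.42/0.249) = 0.1851; trapped volume = 416.5 × 0.1851 = 77.094 mL.
Additional alveolar pressure from trapping ≈ V_trapped / C = 77.094 / 33.589 = 2.295 cmH2O.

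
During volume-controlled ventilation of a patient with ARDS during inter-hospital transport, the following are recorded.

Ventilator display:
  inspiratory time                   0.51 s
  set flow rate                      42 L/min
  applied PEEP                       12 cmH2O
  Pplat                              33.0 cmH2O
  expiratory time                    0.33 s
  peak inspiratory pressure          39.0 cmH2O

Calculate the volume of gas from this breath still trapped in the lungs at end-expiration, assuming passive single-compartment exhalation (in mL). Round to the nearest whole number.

Flow: 42 L/min ÷ 60 = 0.7 L/s.
Vt = flow × Ti = 0.7 L/s × 0.51 s × 1000 mL/L = 357.0 mL.
R = (PIP − Pplat)/V̇ = (39.0 − 33.0) / 0.7 = 6.0/0.7 = 8.571 cmH2O·s/L.
C = Vt/(Pplat − PEEP) = 357.0 / (33.0 − 12) = 357.0/21.0 = 17.0 mL/cmH2O.
τ = R × C = 8.571 × 0.017 L/cmH2O = 0.1457 s.
Fraction remaining = e^(−Te/τ) = e^(−0.33/0.1457) = 0.1038.
Trapped volume = 357.0 × 0.1038 = 37.057 mL.

37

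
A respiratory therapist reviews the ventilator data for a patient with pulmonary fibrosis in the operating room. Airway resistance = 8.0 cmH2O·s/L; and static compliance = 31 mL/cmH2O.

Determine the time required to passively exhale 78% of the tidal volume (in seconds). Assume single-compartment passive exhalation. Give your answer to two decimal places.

τ = R × C = 8.0 × 31 mL/cmH2O = 8.0 × 0.031 L/cmH2O = 0.248 s.
Exhaled fraction f = 1 − e^(−t/τ) → t = −τ·ln(1 − f) = −0.248·ln(0.22) = 0.3755 s.

0.38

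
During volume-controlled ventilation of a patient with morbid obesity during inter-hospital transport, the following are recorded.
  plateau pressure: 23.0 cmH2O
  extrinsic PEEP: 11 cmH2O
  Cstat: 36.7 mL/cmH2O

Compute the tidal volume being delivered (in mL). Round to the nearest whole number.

440

Vt = Cstat × (Pplat − PEEP) = 36.7 × (23.0 − 11) = 36.7 × 12.0 = 440.4 mL.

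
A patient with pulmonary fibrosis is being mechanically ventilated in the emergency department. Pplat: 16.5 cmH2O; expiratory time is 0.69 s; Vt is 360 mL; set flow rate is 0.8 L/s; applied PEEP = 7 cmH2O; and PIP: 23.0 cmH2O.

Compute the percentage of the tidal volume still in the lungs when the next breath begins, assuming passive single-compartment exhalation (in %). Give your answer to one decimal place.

R = (PIP − Pplat)/V̇ = (23.0 − 16.5) / 0.8 = 6.5/0.8 = 8.125 cmH2O·s/L.
C = Vt/(Pplat − PEEP) = 360.0 / (16.5 − 7) = 360.0/9.5 = 37.895 mL/cmH2O.
τ = R × C = 8.125 × 0.0379 L/cmH2O = 0.3079 s.
Fraction remaining at end-expiration = e^(−Te/τ) = e^(−0.69/0.3079) = 0.1064 → 10.64%.

10.6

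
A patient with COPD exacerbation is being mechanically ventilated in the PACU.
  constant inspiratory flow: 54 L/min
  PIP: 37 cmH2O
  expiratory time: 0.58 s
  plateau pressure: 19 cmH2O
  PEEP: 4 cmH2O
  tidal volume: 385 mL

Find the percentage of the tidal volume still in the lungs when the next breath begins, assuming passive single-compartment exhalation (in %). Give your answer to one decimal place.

Flow: 54 L/min ÷ 60 = 0.9 L/s.
R = (PIP − Pplat)/V̇ = (37 − 19) / 0.9 = 18.0/0.9 = 20.0 cmH2O·s/L.
C = Vt/(Pplat − PEEP) = 385.0 / (19 − 4) = 385.0/15.0 = 25.667 mL/cmH2O.
τ = R × C = 20.0 × 0.02567 L/cmH2O = 0.5134 s.
Fraction remaining at end-expiration = e^(−Te/τ) = e^(−0.58/0.5134) = 0.3231 → 32.31%.

32.3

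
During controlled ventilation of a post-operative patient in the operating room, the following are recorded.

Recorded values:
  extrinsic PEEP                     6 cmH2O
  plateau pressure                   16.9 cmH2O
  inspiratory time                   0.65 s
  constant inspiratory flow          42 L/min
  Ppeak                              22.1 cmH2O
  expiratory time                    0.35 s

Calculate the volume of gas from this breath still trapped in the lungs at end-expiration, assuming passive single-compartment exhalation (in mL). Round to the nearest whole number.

147

Flow: 42 L/min ÷ 60 = 0.7 L/s.
Vt = flow × Ti = 0.7 L/s × 0.65 s × 1000 mL/L = 455.0 mL.
R = (PIP − Pplat)/V̇ = (22.1 − 16.9) / 0.7 = 5.2/0.7 = 7.429 cmH2O·s/L.
C = Vt/(Pplat − PEEP) = 455.0 / (16.9 − 6) = 455.0/10.9 = 41.743 mL/cmH2O.
τ = R × C = 7.429 × 0.04174 L/cmH2O = 0.3101 s.
Fraction remaining = e^(−Te/τ) = e^(−0.35/0.3101) = 0.3235.
Trapped volume = 455.0 × 0.3235 = 147.19 mL.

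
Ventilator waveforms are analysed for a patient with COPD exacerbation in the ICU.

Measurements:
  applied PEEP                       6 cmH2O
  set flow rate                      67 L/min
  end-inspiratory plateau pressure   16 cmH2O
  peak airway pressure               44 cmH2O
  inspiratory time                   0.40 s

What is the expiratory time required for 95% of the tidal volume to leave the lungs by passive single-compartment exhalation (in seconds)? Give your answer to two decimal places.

Flow: 67 L/min ÷ 60 = 1.1167 L/s.
Vt = flow × Ti = 1.1167 L/s × 0.40 s × 1000 mL/L = 446.68 mL.
R = (PIP − Pplat)/V̇ = (44 − 16) / 1.1167 = 28.0/1.1167 = 25.074 cmH2O·s/L.
C = Vt/(Pplat − PEEP) = 446.68 / (16 − 6) = 446.68/10.0 = 44.668 mL/cmH2O.
τ = R × C = 25.074 × 0.04467 L/cmH2O = 1.12 s.
t = −τ·ln(1 − 0.95) = −1.12·ln(0.05) = 3.355 s.

3.36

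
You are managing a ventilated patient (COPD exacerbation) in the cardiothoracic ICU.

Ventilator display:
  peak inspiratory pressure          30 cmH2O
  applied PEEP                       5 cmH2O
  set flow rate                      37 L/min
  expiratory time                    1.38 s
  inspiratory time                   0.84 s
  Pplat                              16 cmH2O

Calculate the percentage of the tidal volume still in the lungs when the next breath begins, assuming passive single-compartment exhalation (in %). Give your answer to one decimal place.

27.5

Flow: 37 L/min ÷ 60 = 0.6167 L/s.
Vt = flow × Ti = 0.6167 L/s × 0.84 s × 1000 mL/L = 518.03 mL.
R = (PIP − Pplat)/V̇ = (30 − 16) / 0.6167 = 14.0/0.6167 = 22.701 cmH2O·s/L.
C = Vt/(Pplat − PEEP) = 518.03 / (16 − 5) = 518.03/11.0 = 47.094 mL/cmH2O.
τ = R × C = 22.701 × 0.04709 L/cmH2O = 1.069 s.
Fraction remaining at end-expiration = e^(−Te/τ) = e^(−1.38/1.069) = 0.275 → 27.5%.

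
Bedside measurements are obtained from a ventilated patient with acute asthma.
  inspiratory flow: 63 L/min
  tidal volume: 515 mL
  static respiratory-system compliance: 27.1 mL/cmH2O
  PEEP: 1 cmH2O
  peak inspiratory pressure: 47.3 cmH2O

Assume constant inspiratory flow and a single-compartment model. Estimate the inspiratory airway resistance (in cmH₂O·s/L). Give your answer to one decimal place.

Flow: 63 L/min ÷ 60 = 1.05 L/s.
Equation of motion (constant flow): PIP = Vt/C + R·V̇ + PEEP.
R·V̇ = PIP − Vt/C − PEEP = 47.3 − 515/27.1 − 1 = 47.3 − 19.004 − 1 = 27.296 cmH2O.
R = 27.296 / 1.05 = 25.996 cmH2O·s/L.

26.0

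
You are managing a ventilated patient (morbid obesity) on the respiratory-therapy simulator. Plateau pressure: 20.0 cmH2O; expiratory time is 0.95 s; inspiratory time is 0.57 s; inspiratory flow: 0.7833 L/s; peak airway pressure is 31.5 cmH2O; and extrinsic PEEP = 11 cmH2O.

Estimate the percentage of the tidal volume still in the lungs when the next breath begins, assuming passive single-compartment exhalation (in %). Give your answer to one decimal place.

Vt = flow × Ti = 0.7833 L/s × 0.57 s × 1000 mL/L = 446.48 mL.
R = (PIP − Pplat)/V̇ = (31.5 − 20.0) / 0.7833 = 11.5/0.7833 = 14.681 cmH2O·s/L.
C = Vt/(Pplat − PEEP) = 446.48 / (20.0 − 11) = 446.48/9.0 = 49.609 mL/cmH2O.
τ = R × C = 14.681 × 0.04961 L/cmH2O = 0.7283 s.
Fraction remaining at end-expiration = e^(−Te/τ) = e^(−0.95/0.7283) = 0.2713 → 27.13%.

27.1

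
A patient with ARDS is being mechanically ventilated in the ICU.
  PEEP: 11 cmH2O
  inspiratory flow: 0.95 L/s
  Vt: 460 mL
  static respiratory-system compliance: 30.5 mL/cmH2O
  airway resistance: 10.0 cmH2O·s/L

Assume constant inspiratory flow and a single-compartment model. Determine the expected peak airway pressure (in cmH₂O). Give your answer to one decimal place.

Equation of motion (constant flow): PIP = Vt/C + R·V̇ + PEEP.
PIP = 460/30.5 + 10.0×0.95 + 11 = 15.082 + 9.5 + 11 = 35.582 cmH2O.

35.6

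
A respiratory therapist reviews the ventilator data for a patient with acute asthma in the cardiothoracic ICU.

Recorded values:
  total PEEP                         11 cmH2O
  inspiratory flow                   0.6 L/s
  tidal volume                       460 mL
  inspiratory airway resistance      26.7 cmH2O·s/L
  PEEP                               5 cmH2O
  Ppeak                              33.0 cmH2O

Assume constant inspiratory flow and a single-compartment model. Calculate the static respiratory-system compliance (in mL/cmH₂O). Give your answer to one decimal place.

Total PEEP = 11 cmH2O (set 5 + intrinsic 6); this is the baseline alveolar pressure.
Equation of motion (constant flow): PIP = Vt/C + R·V̇ + PEEP.
Vt/C = PIP − R·V̇ − PEEP = 33.0 − 26.7×0.6 − 11 = 33.0 − 16.02 − 11 = 5.98 cmH2O.
C = Vt / 5.98 = 460 / 5.98 = 76.923 mL/cmH2O.

76.9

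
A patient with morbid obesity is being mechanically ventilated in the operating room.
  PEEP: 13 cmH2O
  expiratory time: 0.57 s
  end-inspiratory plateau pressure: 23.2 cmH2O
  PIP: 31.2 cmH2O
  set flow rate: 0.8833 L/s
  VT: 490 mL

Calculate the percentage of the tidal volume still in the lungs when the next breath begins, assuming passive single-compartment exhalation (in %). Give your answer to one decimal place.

R = (PIP − Pplat)/V̇ = (31.2 − 23.2) / 0.8833 = 8.0/0.8833 = 9.057 cmH2O·s/L.
C = Vt/(Pplat − PEEP) = 490.0 / (23.2 − 13) = 490.0/10.2 = 48.039 mL/cmH2O.
τ = R × C = 9.057 × 0.04804 L/cmH2O = 0.4351 s.
Fraction remaining at end-expiration = e^(−Te/τ) = e^(−0.57/0.4351) = 0.2698 → 26.98%.

27.0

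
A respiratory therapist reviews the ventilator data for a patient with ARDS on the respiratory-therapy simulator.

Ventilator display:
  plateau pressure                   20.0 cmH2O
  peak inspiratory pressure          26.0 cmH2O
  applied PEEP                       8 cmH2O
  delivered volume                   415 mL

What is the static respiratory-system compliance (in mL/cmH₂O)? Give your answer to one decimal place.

Cstat = Vt / (Pplat − PEEP) = 415 / (20.0 − 8) = 415 / 12.0 = 34.583 mL/cmH2O.

34.6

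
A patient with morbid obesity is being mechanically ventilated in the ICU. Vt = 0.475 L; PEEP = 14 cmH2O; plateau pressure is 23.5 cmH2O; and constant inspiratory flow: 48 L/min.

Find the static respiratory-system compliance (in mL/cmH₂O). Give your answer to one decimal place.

50.0

Cstat = Vt / (Pplat − PEEP) = 475 / (23.5 − 14) = 475 / 9.5 = 50.0 mL/cmH2O.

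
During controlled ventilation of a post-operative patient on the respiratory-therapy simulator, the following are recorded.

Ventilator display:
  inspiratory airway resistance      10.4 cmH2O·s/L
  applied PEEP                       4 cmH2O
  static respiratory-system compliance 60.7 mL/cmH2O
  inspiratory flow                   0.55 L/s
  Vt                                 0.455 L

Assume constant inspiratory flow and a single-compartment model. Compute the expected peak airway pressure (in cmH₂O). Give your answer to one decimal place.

17.2

Equation of motion (constant flow): PIP = Vt/C + R·V̇ + PEEP.
PIP = 455/60.7 + 10.4×0.55 + 4 = 7.496 + 5.72 + 4 = 17.216 cmH2O.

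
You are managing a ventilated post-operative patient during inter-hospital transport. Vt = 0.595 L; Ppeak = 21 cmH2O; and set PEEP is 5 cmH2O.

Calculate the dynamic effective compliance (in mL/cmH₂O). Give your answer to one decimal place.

37.2

Dynamic compliance = Vt / (PIP − PEEP) = 595 / (21 − 5) = 595 / 16.0 = 37.188 mL/cmH2O.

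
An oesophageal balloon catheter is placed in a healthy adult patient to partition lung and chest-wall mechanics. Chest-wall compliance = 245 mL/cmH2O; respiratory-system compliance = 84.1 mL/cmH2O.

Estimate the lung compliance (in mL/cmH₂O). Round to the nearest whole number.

1/CL = 1/Crs − 1/Ccw.
1/CL = 1/84.1 − 1/245 = 0.007809.
CL = 128.06 mL/cmH2O.

128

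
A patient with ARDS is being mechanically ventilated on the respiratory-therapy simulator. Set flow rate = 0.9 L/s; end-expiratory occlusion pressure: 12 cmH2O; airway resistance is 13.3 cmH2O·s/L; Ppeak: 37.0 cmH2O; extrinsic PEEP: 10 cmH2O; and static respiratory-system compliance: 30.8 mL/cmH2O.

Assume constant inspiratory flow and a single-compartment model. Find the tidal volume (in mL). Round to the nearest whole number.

Total PEEP = 12 cmH2O (set 10 + intrinsic 2); this is the baseline alveolar pressure.
Equation of motion (constant flow): PIP = Vt/C + R·V̇ + PEEP.
Vt/C = PIP − R·V̇ − PEEP = 37.0 − 11.97 − 12 = 13.03 cmH2O.
Vt = C × 13.03 = 30.8 × 13.03 = 401.32 mL.

401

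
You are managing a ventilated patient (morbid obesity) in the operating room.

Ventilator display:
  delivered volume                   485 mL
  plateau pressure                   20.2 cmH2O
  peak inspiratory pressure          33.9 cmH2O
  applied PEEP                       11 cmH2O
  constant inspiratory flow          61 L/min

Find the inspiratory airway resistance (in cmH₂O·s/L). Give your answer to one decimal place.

Flow: 61 L/min ÷ 60 = 1.0167 L/s.
Raw = (PIP − Pplat) / flow = (33.9 − 20.2) / 1.0167 = 13.7 / 1.0167 = 13.475 cmH2O·s/L.

13.5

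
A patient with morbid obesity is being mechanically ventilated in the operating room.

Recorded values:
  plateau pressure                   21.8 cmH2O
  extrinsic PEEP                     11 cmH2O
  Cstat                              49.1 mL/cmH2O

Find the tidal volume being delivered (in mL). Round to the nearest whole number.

530

Vt = Cstat × (Pplat − PEEP) = 49.1 × (21.8 − 11) = 49.1 × 10.8 = 530.28 mL.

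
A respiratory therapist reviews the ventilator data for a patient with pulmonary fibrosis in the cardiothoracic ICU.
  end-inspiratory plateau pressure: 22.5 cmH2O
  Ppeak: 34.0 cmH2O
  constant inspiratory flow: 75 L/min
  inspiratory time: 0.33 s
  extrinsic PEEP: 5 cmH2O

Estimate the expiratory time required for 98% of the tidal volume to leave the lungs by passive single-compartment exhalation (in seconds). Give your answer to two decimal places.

Flow: 75 L/min ÷ 60 = 1.25 L/s.
Vt = flow × Ti = 1.25 L/s × 0.33 s × 1000 mL/L = 412.5 mL.
R = (PIP − Pplat)/V̇ = (34.0 − 22.5) / 1.25 = 11.5/1.25 = 9.2 cmH2O·s/L.
C = Vt/(Pplat − PEEP) = 412.5 / (22.5 − 5) = 412.5/17.5 = 23.571 mL/cmH2O.
τ = R × C = 9.2 × 0.02357 L/cmH2O = 0.2168 s.
t = −τ·ln(1 − 0.98) = −0.2168·ln(0.02) = 0.8481 s.

0.85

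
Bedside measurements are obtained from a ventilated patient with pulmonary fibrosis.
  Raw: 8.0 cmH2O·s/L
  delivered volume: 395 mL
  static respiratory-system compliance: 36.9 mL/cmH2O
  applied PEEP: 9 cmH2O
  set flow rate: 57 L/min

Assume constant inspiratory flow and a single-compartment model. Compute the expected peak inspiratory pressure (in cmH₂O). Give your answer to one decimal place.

Flow: 57 L/min ÷ 60 = 0.95 L/s.
Equation of motion (constant flow): PIP = Vt/C + R·V̇ + PEEP.
PIP = 395/36.9 + 8.0×0.95 + 9 = 10.705 + 7.6 + 9 = 27.305 cmH2O.

27.3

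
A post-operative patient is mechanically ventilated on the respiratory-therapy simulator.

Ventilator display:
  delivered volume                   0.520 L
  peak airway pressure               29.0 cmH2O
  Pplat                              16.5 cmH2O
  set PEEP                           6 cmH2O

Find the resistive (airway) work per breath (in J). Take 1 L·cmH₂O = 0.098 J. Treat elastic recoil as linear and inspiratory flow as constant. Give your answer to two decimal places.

With constant inspiratory flow the resistive pressure is constant at PIP − Pplat = 29.0 − 16.5 = 12.5 cmH2O, so resistive work = 12.5 × 0.520 = 6.5 L·cmH2O.
× 0.098 J/(L·cmH2O) → 0.637 J.

0.64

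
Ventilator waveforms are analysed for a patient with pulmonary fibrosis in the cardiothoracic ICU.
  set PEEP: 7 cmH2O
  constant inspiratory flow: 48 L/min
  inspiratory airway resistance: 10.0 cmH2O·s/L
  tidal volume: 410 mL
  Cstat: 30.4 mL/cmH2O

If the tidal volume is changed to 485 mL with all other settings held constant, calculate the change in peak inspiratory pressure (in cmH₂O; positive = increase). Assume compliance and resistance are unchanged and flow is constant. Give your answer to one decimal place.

PIP = Vt/C + R·V̇ + PEEP (constant-flow equation of motion).
Only the elastic term changes: ΔPIP = ΔVt / C = (485 − 410) / 30.4 = 2.467 cmH2O.

2.5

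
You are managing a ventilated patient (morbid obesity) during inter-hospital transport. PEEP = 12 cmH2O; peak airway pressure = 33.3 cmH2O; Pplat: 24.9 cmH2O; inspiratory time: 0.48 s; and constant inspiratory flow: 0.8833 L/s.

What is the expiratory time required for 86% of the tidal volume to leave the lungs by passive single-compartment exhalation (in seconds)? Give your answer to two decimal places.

Vt = flow × Ti = 0.8833 L/s × 0.48 s × 1000 mL/L = 423.98 mL.
R = (PIP − Pplat)/V̇ = (33.3 − 24.9) / 0.8833 = 8.4/0.8833 = 9.51 cmH2O·s/L.
C = Vt/(Pplat − PEEP) = 423.98 / (24.9 − 12) = 423.98/12.9 = 32.867 mL/cmH2O.
τ = R × C = 9.51 × 0.03287 L/cmH2O = 0.3126 s.
t = −τ·ln(1 − 0.86) = −0.3126·ln(0.14) = 0.6146 s.

0.61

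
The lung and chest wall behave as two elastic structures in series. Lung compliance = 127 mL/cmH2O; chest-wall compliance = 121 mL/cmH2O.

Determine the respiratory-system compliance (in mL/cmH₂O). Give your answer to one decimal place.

62.0

Lung and chest wall are elastances in series: 1/Crs = 1/CL + 1/Ccw.
1/Crs = 1/127 + 1/121 = 0.01614.
Crs = 61.958 mL/cmH2O.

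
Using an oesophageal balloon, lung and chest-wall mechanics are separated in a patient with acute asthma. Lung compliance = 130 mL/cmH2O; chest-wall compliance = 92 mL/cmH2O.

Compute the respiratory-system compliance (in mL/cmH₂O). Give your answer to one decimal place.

Lung and chest wall are elastances in series: 1/Crs = 1/CL + 1/Ccw.
1/Crs = 1/130 + 1/92 = 0.01856.
Crs = 53.879 mL/cmH2O.

53.9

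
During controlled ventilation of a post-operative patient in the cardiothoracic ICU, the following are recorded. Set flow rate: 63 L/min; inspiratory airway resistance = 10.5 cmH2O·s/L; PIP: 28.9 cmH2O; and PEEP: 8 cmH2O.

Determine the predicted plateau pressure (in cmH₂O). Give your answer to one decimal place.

17.9

Flow: 63 L/min ÷ 60 = 1.05 L/s.
Pplat = PIP − Raw × flow = 28.9 − 10.5 × 1.05 = 28.9 − 11.025 = 17.875 cmH2O.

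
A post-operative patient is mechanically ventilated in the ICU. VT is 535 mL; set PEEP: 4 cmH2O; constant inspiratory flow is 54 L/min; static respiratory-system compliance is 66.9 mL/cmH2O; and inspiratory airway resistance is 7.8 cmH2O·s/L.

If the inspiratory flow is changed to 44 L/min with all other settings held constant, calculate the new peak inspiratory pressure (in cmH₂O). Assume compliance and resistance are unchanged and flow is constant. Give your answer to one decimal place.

Flow: 54 L/min ÷ 60 = 0.9 L/s.
New flow: 44 L/min ÷ 60 = 0.7333 L/s.
PIP = Vt/C + R·V̇ + PEEP (constant-flow equation of motion).
Only the resistive term changes: ΔPIP = R × ΔV̇ = 7.8 × (0.7333 − 0.9) = 7.8 × -0.1667 = -1.3 cmH2O.
Original PIP = 535/66.9 + 7.8×0.9 + 4 = 19.017 cmH2O; new PIP = 19.017 + (-1.3) = 17.717 cmH2O.

17.7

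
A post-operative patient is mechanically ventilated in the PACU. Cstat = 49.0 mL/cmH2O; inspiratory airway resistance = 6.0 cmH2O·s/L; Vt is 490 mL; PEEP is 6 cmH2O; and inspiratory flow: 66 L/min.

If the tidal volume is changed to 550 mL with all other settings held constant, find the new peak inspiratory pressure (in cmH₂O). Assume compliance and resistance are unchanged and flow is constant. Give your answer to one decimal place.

Flow: 66 L/min ÷ 60 = 1.1 L/s.
PIP = Vt/C + R·V̇ + PEEP (constant-flow equation of motion).
Only the elastic term changes: ΔPIP = ΔVt / C = (550 − 490) / 49.0 = 1.224 cmH2O.
Original PIP = 490/49.0 + 6.0×1.1 + 6 = 22.6 cmH2O; new PIP = 22.6 + (1.224) = 23.824 cmH2O.

23.8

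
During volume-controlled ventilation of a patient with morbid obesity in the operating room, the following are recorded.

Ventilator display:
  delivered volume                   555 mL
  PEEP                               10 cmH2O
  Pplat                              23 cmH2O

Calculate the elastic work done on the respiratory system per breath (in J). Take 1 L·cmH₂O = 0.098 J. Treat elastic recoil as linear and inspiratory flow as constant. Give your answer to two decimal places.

Elastic work ≈ ½ × (Pplat − PEEP) × Vt = 0.5 × (23 − 10) × 0.555 L = 0.5 × 13.0 × 0.555 = 3.608 L·cmH2O.
× 0.098 J/(L·cmH2O) → 0.3536 J.

0.35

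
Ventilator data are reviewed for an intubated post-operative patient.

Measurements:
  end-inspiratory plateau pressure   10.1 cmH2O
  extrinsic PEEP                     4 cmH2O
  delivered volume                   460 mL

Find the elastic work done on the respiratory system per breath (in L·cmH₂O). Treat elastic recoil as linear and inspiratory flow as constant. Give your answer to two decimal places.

Elastic work ≈ ½ × (Pplat − PEEP) × Vt = 0.5 × (10.1 − 4) × 0.460 L = 0.5 × 6.1 × 0.460 = 1.403 L·cmH2O.

1.40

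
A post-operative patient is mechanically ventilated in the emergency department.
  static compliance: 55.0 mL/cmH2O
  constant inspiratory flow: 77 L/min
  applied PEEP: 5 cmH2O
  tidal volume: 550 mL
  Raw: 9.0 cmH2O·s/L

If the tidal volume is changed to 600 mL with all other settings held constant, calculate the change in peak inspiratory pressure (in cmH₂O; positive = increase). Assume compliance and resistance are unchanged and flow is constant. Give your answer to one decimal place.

0.9

PIP = Vt/C + R·V̇ + PEEP (constant-flow equation of motion).
Only the elastic term changes: ΔPIP = ΔVt / C = (600 − 550) / 55.0 = 0.9091 cmH2O.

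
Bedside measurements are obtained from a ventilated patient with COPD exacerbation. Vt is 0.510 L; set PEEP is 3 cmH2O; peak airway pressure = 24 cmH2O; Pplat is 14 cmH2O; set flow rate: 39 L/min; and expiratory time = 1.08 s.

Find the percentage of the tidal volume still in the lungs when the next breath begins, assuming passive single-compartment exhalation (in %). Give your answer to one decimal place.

Flow: 39 L/min ÷ 60 = 0.65 L/s.
R = (PIP − Pplat)/V̇ = (24 − 14) / 0.65 = 10.0/0.65 = 15.385 cmH2O·s/L.
C = Vt/(Pplat − PEEP) = 510.0 / (14 − 3) = 510.0/11.0 = 46.364 mL/cmH2O.
τ = R × C = 15.385 × 0.04636 L/cmH2O = 0.7132 s.
Fraction remaining at end-expiration = e^(−Te/τ) = e^(−1.08/0.7132) = 0.22 → 22.0%.

22.0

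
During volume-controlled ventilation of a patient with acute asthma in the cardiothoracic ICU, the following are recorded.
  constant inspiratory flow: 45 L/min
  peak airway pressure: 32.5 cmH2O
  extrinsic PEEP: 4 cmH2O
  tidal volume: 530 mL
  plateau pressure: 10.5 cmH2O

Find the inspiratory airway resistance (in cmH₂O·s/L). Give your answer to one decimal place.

Flow: 45 L/min ÷ 60 = 0.75 L/s.
Raw = (PIP − Pplat) / flow = (32.5 − 10.5) / 0.75 = 22.0 / 0.75 = 29.333 cmH2O·s/L.

29.3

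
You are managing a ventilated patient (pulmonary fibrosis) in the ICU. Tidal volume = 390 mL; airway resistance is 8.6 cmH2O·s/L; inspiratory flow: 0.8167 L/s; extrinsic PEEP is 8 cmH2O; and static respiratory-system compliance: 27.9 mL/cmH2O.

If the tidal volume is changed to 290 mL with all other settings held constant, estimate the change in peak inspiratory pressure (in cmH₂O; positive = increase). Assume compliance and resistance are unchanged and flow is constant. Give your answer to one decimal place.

-3.6

PIP = Vt/C + R·V̇ + PEEP (constant-flow equation of motion).
Only the elastic term changes: ΔPIP = ΔVt / C = (290 − 390) / 27.9 = -3.584 cmH2O.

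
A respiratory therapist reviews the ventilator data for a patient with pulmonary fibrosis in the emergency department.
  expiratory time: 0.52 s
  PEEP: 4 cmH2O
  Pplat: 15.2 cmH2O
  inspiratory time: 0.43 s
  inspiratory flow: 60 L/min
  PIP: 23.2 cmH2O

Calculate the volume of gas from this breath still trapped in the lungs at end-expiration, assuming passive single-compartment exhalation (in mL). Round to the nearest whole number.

Flow: 60 L/min ÷ 60 = 1 L/s.
Vt = flow × Ti = 1 L/s × 0.43 s × 1000 mL/L = 430.0 mL.
R = (PIP − Pplat)/V̇ = (23.2 − 15.2) / 1 = 8.0/1 = 8.0 cmH2O·s/L.
C = Vt/(Pplat − PEEP) = 430.0 / (15.2 − 4) = 430.0/11.2 = 38.393 mL/cmH2O.
τ = R × C = 8.0 × 0.03839 L/cmH2O = 0.3071 s.
Fraction remaining = e^(−Te/τ) = e^(−0.52/0.3071) = 0.1839.
Trapped volume = 430.0 × 0.1839 = 79.077 mL.

79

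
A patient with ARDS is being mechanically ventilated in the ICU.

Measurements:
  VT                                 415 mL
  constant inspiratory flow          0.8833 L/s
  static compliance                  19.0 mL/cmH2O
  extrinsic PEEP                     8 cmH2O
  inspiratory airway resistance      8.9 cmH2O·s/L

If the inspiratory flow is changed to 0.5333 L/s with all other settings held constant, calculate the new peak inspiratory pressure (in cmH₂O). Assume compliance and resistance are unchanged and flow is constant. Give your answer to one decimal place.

34.6

PIP = Vt/C + R·V̇ + PEEP (constant-flow equation of motion).
Only the resistive term changes: ΔPIP = R × ΔV̇ = 8.9 × (0.5333 − 0.8833) = 8.9 × -0.35 = -3.115 cmH2O.
Original PIP = 415/19.0 + 8.9×0.8833 + 8 = 37.703 cmH2O; new PIP = 37.703 + (-3.115) = 34.588 cmH2O.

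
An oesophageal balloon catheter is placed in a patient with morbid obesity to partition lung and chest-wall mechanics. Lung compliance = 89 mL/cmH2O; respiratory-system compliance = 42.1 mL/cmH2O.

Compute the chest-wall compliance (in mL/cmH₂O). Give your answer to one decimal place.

79.9

1/Ccw = 1/Crs − 1/CL.
1/Ccw = 1/42.1 − 1/89 = 0.01252.
Ccw = 79.872 mL/cmH2O.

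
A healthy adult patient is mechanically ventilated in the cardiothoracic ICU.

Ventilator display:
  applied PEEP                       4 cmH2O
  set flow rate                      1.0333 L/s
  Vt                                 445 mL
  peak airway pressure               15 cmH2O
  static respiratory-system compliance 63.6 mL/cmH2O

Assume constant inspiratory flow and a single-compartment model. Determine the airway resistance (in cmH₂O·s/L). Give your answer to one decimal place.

Equation of motion (constant flow): PIP = Vt/C + R·V̇ + PEEP.
R·V̇ = PIP − Vt/C − PEEP = 15 − 445/63.6 − 4 = 15 − 6.997 − 4 = 4.003 cmH2O.
R = 4.003 / 1.0333 = 3.874 cmH2O·s/L.

3.9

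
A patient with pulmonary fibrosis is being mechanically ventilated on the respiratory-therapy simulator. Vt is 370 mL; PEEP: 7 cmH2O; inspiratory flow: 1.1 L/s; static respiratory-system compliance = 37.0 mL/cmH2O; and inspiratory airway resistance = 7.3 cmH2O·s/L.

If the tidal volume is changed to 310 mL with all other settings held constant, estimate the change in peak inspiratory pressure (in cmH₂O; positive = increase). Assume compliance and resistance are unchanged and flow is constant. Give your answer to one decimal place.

PIP = Vt/C + R·V̇ + PEEP (constant-flow equation of motion).
Only the elastic term changes: ΔPIP = ΔVt / C = (310 − 370) / 37.0 = -1.622 cmH2O.

-1.6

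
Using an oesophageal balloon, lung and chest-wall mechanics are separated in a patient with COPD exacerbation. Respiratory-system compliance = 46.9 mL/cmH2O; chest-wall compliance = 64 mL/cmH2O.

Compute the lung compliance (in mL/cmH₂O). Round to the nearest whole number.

176

1/CL = 1/Crs − 1/Ccw.
1/CL = 1/46.9 − 1/64 = 0.005697.
CL = 175.53 mL/cmH2O.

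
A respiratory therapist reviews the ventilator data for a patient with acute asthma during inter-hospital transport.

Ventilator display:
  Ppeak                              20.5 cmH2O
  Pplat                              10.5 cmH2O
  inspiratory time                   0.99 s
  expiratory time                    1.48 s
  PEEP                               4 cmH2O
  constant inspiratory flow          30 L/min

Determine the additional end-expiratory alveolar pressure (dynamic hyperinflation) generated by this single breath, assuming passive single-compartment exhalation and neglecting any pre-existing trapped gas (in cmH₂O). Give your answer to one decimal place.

2.5

Flow: 30 L/min ÷ 60 = 0.5 L/s.
Vt = flow × Ti = 0.5 L/s × 0.99 s × 1000 mL/L = 495.0 mL.
R = (PIP − Pplat)/V̇ = (20.5 − 10.5) / 0.5 = 10.0/0.5 = 20.0 cmH2O·s/L.
C = Vt/(Pplat − PEEP) = 495.0 / (10.5 − 4) = 495.0/6.5 = 76.154 mL/cmH2O.
τ = R × C = 20.0 × 0.07615 L/cmH2O = 1.523 s.
Fraction remaining = e^(−Te/τ) = e^(−1.48/1.523) = 0.3784; trapped volume = 495.0 × 0.3784 = 187.31 mL.
Additional alveolar pressure from trapping ≈ V_trapped / C = 187.31 / 76.154 = 2.46 cmH2O.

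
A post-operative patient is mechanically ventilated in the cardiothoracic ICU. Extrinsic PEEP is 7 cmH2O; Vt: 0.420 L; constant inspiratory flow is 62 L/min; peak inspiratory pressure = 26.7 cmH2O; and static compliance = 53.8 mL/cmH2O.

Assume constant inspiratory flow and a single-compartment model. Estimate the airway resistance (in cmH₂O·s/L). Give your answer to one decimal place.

Flow: 62 L/min ÷ 60 = 1.0333 L/s.
Equation of motion (constant flow): PIP = Vt/C + R·V̇ + PEEP.
R·V̇ = PIP − Vt/C − PEEP = 26.7 − 420/53.8 − 7 = 26.7 − 7.807 − 7 = 11.893 cmH2O.
R = 11.893 / 1.0333 = 11.51 cmH2O·s/L.

11.5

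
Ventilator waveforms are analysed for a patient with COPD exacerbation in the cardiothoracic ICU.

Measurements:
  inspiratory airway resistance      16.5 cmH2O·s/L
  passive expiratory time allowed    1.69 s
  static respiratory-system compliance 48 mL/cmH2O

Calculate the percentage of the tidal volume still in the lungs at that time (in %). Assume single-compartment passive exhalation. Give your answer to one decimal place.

τ = R × C = 16.5 × 48 mL/cmH2O = 16.5 × 0.048 L/cmH2O = 0.792 s.
Passive exhalation: V(t)/V₀ = e^(−t/τ) = e^(−1.69/0.792) = 0.1184.
Fraction remaining = 0.1184 → 11.84%.

11.8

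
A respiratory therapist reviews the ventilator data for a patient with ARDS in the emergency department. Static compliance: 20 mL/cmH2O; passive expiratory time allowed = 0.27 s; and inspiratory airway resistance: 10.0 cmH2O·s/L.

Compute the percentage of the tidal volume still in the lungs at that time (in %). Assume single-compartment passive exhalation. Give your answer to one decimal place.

τ = R × C = 10.0 × 20 mL/cmH2O = 10.0 × 0.020 L/cmH2O = 0.2 s.
Passive exhalation: V(t)/V₀ = e^(−t/τ) = e^(−0.27/0.2) = 0.2592.
Fraction remaining = 0.2592 → 25.92%.

25.9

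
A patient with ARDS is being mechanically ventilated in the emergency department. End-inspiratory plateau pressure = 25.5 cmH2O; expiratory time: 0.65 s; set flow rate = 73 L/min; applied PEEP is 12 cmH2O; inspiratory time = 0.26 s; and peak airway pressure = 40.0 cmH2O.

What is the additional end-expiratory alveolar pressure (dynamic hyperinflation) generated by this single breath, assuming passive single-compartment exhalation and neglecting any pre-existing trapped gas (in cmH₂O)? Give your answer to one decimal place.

Flow: 73 L/min ÷ 60 = 1.2167 L/s.
Vt = flow × Ti = 1.2167 L/s × 0.26 s × 1000 mL/L = 316.34 mL.
R = (PIP − Pplat)/V̇ = (40.0 − 25.5) / 1.2167 = 14.5/1.2167 = 11.917 cmH2O·s/L.
C = Vt/(Pplat − PEEP) = 316.34 / (25.5 − 12) = 316.34/13.5 = 23.433 mL/cmH2O.
τ = R × C = 11.917 × 0.02343 L/cmH2O = 0.2792 s.
Fraction remaining = e^(−Te/τ) = e^(−0.65/0.2792) = 0.09748; trapped volume = 316.34 × 0.09748 = 30.837 mL.
Additional alveolar pressure from trapping ≈ V_trapped / C = 30.837 / 23.433 = 1.316 cmH2O.

1.3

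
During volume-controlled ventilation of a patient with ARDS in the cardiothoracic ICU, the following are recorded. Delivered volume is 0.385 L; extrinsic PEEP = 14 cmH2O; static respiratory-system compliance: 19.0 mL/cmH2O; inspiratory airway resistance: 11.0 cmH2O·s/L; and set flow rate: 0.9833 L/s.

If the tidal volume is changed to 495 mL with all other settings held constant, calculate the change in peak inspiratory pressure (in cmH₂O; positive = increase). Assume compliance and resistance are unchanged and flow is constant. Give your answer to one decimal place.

PIP = Vt/C + R·V̇ + PEEP (constant-flow equation of motion).
Only the elastic term changes: ΔPIP = ΔVt / C = (495 − 385) / 19.0 = 5.789 cmH2O.

5.8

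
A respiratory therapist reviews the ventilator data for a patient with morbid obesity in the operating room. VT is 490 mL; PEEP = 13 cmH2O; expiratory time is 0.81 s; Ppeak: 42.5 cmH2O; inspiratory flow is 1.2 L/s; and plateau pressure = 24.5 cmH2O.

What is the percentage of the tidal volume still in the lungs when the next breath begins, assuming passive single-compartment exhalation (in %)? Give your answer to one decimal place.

28.2

R = (PIP − Pplat)/V̇ = (42.5 − 24.5) / 1.2 = 18.0/1.2 = 15.0 cmH2O·s/L.
C = Vt/(Pplat − PEEP) = 490.0 / (24.5 − 13) = 490.0/11.5 = 42.609 mL/cmH2O.
τ = R × C = 15.0 × 0.04261 L/cmH2O = 0.6392 s.
Fraction remaining at end-expiration = e^(−Te/τ) = e^(−0.81/0.6392) = 0.2816 → 28.16%.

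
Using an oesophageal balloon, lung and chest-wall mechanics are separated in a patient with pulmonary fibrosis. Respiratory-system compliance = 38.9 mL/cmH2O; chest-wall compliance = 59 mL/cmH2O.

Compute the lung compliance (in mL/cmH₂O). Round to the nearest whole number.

1/CL = 1/Crs − 1/Ccw.
1/CL = 1/38.9 − 1/59 = 0.008758.
CL = 114.18 mL/cmH2O.

114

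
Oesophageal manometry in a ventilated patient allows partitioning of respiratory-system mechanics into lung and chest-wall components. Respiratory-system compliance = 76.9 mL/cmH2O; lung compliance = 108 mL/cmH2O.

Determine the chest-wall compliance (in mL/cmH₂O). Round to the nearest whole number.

267

1/Ccw = 1/Crs − 1/CL.
1/Ccw = 1/76.9 − 1/108 = 0.003745.
Ccw = 267.02 mL/cmH2O.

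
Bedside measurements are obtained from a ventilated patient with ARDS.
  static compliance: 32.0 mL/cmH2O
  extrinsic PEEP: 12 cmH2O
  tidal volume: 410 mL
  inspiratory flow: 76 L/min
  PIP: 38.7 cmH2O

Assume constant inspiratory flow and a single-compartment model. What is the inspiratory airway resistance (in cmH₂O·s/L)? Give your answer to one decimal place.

11.0

Flow: 76 L/min ÷ 60 = 1.2667 L/s.
Equation of motion (constant flow): PIP = Vt/C + R·V̇ + PEEP.
R·V̇ = PIP − Vt/C − PEEP = 38.7 − 410/32.0 − 12 = 38.7 − 12.813 − 12 = 13.887 cmH2O.
R = 13.887 / 1.2667 = 10.963 cmH2O·s/L.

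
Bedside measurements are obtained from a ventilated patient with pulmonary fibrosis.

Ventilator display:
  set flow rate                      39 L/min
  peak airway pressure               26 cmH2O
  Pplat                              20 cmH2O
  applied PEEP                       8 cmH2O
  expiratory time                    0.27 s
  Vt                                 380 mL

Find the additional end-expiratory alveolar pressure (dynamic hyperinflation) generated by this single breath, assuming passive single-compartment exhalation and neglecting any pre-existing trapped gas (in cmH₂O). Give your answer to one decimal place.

4.8

Flow: 39 L/min ÷ 60 = 0.65 L/s.
R = (PIP − Pplat)/V̇ = (26 − 20) / 0.65 = 6.0/0.65 = 9.231 cmH2O·s/L.
C = Vt/(Pplat − PEEP) = 380.0 / (20 − 8) = 380.0/12.0 = 31.667 mL/cmH2O.
τ = R × C = 9.231 × 0.03167 L/cmH2O = 0.2923 s.
Fraction remaining = e^(−Te/τ) = e^(−0.27/0.2923) = 0.397; trapped volume = 380.0 × 0.397 = 150.86 mL.
Additional alveolar pressure from trapping ≈ V_trapped / C = 150.86 / 31.667 = 4.764 cmH2O.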